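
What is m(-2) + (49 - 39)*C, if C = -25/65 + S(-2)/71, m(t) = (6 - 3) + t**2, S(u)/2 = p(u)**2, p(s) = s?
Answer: 3951/923 ≈ 4.2806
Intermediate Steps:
S(u) = 2*u**2
m(t) = 3 + t**2
C = -251/923 (C = -25/65 + (2*(-2)**2)/71 = -25*1/65 + (2*4)*(1/71) = -5/13 + 8*(1/71) = -5/13 + 8/71 = -251/923 ≈ -0.27194)
m(-2) + (49 - 39)*C = (3 + (-2)**2) + (49 - 39)*(-251/923) = (3 + 4) + 10*(-251/923) = 7 - 2510/923 = 3951/923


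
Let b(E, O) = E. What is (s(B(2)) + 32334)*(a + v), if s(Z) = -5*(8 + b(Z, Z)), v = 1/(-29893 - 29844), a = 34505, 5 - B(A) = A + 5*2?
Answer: 66637348973536/59737 ≈ 1.1155e+9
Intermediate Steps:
B(A) = -5 - A (B(A) = 5 - (A + 5*2) = 5 - (A + 10) = 5 - (10 + A) = 5 + (-10 - A) = -5 - A)
v = -1/59737 (v = 1/(-59737) = -1/59737 ≈ -1.6740e-5)
s(Z) = -40 - 5*Z (s(Z) = -5*(8 + Z) = -40 - 5*Z)
(s(B(2)) + 32334)*(a + v) = ((-40 - 5*(-5 - 1*2)) + 32334)*(34505 - 1/59737) = ((-40 - 5*(-5 - 2)) + 32334)*(2061225184/59737) = ((-40 - 5*(-7)) + 32334)*(2061225184/59737) = ((-40 + 35) + 32334)*(2061225184/59737) = (-5 + 32334)*(2061225184/59737) = 32329*(2061225184/59737) = 66637348973536/59737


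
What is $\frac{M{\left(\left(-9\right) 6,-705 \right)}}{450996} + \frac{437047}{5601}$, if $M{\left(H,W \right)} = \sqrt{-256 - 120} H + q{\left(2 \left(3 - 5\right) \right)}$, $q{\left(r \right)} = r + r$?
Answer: $\frac{5475177889}{70167461} - \frac{9 i \sqrt{94}}{37583} \approx 78.03 - 0.0023217 i$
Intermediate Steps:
$q{\left(r \right)} = 2 r$
$M{\left(H,W \right)} = -8 + 2 i H \sqrt{94}$ ($M{\left(H,W \right)} = \sqrt{-256 - 120} H + 2 \cdot 2 \left(3 - 5\right) = \sqrt{-376} H + 2 \cdot 2 \left(-2\right) = 2 i \sqrt{94} H + 2 \left(-4\right) = 2 i H \sqrt{94} - 8 = -8 + 2 i H \sqrt{94}$)
$\frac{M{\left(\left(-9\right) 6,-705 \right)}}{450996} + \frac{437047}{5601} = \frac{-8 + 2 i \left(\left(-9\right) 6\right) \sqrt{94}}{450996} + \frac{437047}{5601} = \left(-8 + 2 i \left(-54\right) \sqrt{94}\right) \frac{1}{450996} + 437047 \cdot \frac{1}{5601} = \left(-8 - 108 i \sqrt{94}\right) \frac{1}{450996} + \frac{437047}{5601} = \left(- \frac{2}{112749} - \frac{9 i \sqrt{94}}{37583}\right) + \frac{437047}{5601} = \frac{5475177889}{70167461} - \frac{9 i \sqrt{94}}{37583}$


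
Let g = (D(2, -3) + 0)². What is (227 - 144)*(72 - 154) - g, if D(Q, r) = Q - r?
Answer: -6831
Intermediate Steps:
g = 25 (g = ((2 - 1*(-3)) + 0)² = ((2 + 3) + 0)² = (5 + 0)² = 5² = 25)
(227 - 144)*(72 - 154) - g = (227 - 144)*(72 - 154) - 1*25 = 83*(-82) - 25 = -6806 - 25 = -6831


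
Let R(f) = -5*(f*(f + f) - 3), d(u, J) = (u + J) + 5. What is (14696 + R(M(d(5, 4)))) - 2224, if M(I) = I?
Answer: 10527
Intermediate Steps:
d(u, J) = 5 + J + u (d(u, J) = (J + u) + 5 = 5 + J + u)
R(f) = 15 - 10*f² (R(f) = -5*(f*(2*f) - 3) = -5*(2*f² - 3) = -5*(-3 + 2*f²) = 15 - 10*f²)
(14696 + R(M(d(5, 4)))) - 2224 = (14696 + (15 - 10*(5 + 4 + 5)²)) - 2224 = (14696 + (15 - 10*14²)) - 2224 = (14696 + (15 - 10*196)) - 2224 = (14696 + (15 - 1960)) - 2224 = (14696 - 1945) - 2224 = 12751 - 2224 = 10527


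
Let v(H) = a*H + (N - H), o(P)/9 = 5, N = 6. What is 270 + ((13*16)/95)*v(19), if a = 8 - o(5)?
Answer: -123278/95 ≈ -1297.7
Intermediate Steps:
o(P) = 45 (o(P) = 9*5 = 45)
a = -37 (a = 8 - 1*45 = 8 - 45 = -37)
v(H) = 6 - 38*H (v(H) = -37*H + (6 - H) = 6 - 38*H)
270 + ((13*16)/95)*v(19) = 270 + ((13*16)/95)*(6 - 38*19) = 270 + (208*(1/95))*(6 - 722) = 270 + (208/95)*(-716) = 270 - 148928/95 = -123278/95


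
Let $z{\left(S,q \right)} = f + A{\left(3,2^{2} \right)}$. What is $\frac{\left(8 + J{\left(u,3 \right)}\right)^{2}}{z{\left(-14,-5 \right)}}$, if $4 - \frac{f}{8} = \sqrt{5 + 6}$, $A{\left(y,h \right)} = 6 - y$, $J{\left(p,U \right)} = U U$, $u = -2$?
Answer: $\frac{10115}{521} + \frac{2312 \sqrt{11}}{521} \approx 34.133$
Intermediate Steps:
$J{\left(p,U \right)} = U^{2}$
$f = 32 - 8 \sqrt{11}$ ($f = 32 - 8 \sqrt{5 + 6} = 32 - 8 \sqrt{11} \approx 5.467$)
$z{\left(S,q \right)} = 35 - 8 \sqrt{11}$ ($z{\left(S,q \right)} = \left(32 - 8 \sqrt{11}\right) + \left(6 - 3\right) = \left(32 - 8 \sqrt{11}\right) + 3 = 35 - 8 \sqrt{11}$)
$\frac{\left(8 + J{\left(u,3 \right)}\right)^{2}}{z{\left(-14,-5 \right)}} = \frac{\left(8 + 3^{2}\right)^{2}}{35 - 8 \sqrt{11}} = \frac{\left(8 + 9\right)^{2}}{35 - 8 \sqrt{11}} = \frac{17^{2}}{35 - 8 \sqrt{11}} = \frac{289}{35 - 8 \sqrt{11}}$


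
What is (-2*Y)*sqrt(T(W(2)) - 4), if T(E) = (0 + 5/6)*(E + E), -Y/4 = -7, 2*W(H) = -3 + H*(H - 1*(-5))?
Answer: -28*sqrt(186)/3 ≈ -127.29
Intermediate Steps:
W(H) = -3/2 + H*(5 + H)/2 (W(H) = (-3 + H*(H - 1*(-5)))/2 = (-3 + H*(H + 5))/2 = (-3 + H*(5 + H))/2 = -3/2 + H*(5 + H)/2)
Y = 28 (Y = -4*(-7) = 28)
T(E) = 5*E/3 (T(E) = (0 + 5*(1/6))*(2*E) = (0 + 5/6)*(2*E) = 5*(2*E)/6 = 5*E/3)
(-2*Y)*sqrt(T(W(2)) - 4) = (-2*28)*sqrt(5*(-3/2 + (1/2)*2**2 + (5/2)*2)/3 - 4) = -56*sqrt(5*(-3/2 + (1/2)*4 + 5)/3 - 4) = -56*sqrt(5*(-3/2 + 2 + 5)/3 - 4) = -56*sqrt((5/3)*(11/2) - 4) = -56*sqrt(55/6 - 4) = -28*sqrt(186)/3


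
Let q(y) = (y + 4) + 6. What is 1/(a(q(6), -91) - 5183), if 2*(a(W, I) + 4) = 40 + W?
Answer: -1/5159 ≈ -0.00019384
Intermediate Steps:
q(y) = 10 + y (q(y) = (4 + y) + 6 = 10 + y)
a(W, I) = 16 + W/2 (a(W, I) = -4 + (40 + W)/2 = -4 + (20 + W/2) = 16 + W/2)
1/(a(q(6), -91) - 5183) = 1/((16 + (10 + 6)/2) - 5183) = 1/((16 + (½)*16) - 5183) = 1/((16 + 8) - 5183) = 1/(24 - 5183) = 1/(-5159) = -1/5159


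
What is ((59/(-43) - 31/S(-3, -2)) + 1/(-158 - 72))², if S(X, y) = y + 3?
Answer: 102529961209/97812100 ≈ 1048.2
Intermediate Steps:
S(X, y) = 3 + y
((59/(-43) - 31/S(-3, -2)) + 1/(-158 - 72))² = ((59/(-43) - 31/(3 - 2)) + 1/(-158 - 72))² = ((59*(-1/43) - 31/1) + 1/(-230))² = ((-59/43 - 31*1) - 1/230)² = ((-59/43 - 31) - 1/230)² = (-1392/43 - 1/230)² = (-320203/9890)² = 102529961209/97812100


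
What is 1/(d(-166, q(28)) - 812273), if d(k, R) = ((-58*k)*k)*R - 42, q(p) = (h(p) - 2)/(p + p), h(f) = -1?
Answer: -7/5086862 ≈ -1.3761e-6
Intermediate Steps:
q(p) = -3/(2*p) (q(p) = (-1 - 2)/(p + p) = -3*1/(2*p) = -3/(2*p))
d(k, R) = -42 - 58*R*k**2 (d(k, R) = (-58*k**2)*R - 42 = -58*R*k**2 - 42 = -42 - 58*R*k**2)
1/(d(-166, q(28)) - 812273) = 1/((-42 - 58*(-3/2/28)*(-166)**2) - 812273) = 1/((-42 - 58*(-3/2*1/28)*27556) - 812273) = 1/((-42 - 58*(-3/56)*27556) - 812273) = 1/((-42 + 599343/7) - 812273) = 1/(599049/7 - 812273) = 1/(-5086862/7) = -7/5086862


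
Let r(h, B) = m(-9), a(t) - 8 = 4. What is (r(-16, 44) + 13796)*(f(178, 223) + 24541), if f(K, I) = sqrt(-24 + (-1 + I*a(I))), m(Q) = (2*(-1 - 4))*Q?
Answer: 340776326 + 13886*sqrt(2651) ≈ 3.4149e+8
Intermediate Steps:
a(t) = 12 (a(t) = 8 + 4 = 12)
m(Q) = -10*Q (m(Q) = (2*(-5))*Q = -10*Q)
r(h, B) = 90 (r(h, B) = -10*(-9) = 90)
f(K, I) = sqrt(-25 + 12*I) (f(K, I) = sqrt(-24 + (-1 + I*12)) = sqrt(-24 + (-1 + 12*I)) = sqrt(-25 + 12*I))
(r(-16, 44) + 13796)*(f(178, 223) + 24541) = (90 + 13796)*(sqrt(-25 + 12*223) + 24541) = 13886*(sqrt(-25 + 2676) + 24541) = 13886*(sqrt(2651) + 24541) = 13886*(24541 + sqrt(2651)) = 340776326 + 13886*sqrt(2651)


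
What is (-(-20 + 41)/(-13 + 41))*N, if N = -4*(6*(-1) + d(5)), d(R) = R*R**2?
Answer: 357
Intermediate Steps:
d(R) = R**3
N = -476 (N = -4*(6*(-1) + 5**3) = -4*(-6 + 125) = -4*119 = -476)
(-(-20 + 41)/(-13 + 41))*N = -(-20 + 41)/(-13 + 41)*(-476) = -21/28*(-476) = -1*3/4*(-476) = -3/4*(-476) = 357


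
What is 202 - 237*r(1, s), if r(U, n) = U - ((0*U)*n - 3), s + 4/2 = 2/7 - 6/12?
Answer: -746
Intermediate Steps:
s = -31/14 (s = -2 + (2/7 - 6/12) = -2 + (2*(⅐) - 6*1/12) = -2 + (2/7 - ½) = -2 - 3/14 = -31/14 ≈ -2.2143)
r(U, n) = 3 + U (r(U, n) = U - (0*n - 3) = U - (0 - 3) = U - 1*(-3) = U + 3 = 3 + U)
202 - 237*r(1, s) = 202 - 237*(3 + 1) = 202 - 237*4 = 202 - 948 = -746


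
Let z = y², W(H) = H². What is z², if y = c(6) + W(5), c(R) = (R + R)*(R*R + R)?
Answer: 78310985281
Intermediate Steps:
c(R) = 2*R*(R + R²) (c(R) = (2*R)*(R² + R) = (2*R)*(R + R²) = 2*R*(R + R²))
y = 529 (y = 2*6²*(1 + 6) + 5² = 2*36*7 + 25 = 504 + 25 = 529)
z = 279841 (z = 529² = 279841)
z² = 279841² = 78310985281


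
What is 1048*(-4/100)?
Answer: -1048/25 ≈ -41.920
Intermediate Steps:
1048*(-4/100) = 1048*((1/100)*(-4)) = 1048*(-1/25) = -1048/25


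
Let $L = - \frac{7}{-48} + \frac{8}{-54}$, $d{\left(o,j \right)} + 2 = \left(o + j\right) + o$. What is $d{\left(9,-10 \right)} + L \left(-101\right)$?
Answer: $\frac{2693}{432} \approx 6.2338$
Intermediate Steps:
$d{\left(o,j \right)} = -2 + j + 2 o$ ($d{\left(o,j \right)} = -2 + \left(\left(o + j\right) + o\right) = -2 + \left(\left(j + o\right) + o\right) = -2 + \left(j + 2 o\right) = -2 + j + 2 o$)
$L = - \frac{1}{432}$ ($L = \left(-7\right) \left(- \frac{1}{48}\right) + 8 \left(- \frac{1}{54}\right) = \frac{7}{48} - \frac{4}{27} = - \frac{1}{432} \approx -0.0023148$)
$d{\left(9,-10 \right)} + L \left(-101\right) = \left(-2 - 10 + 2 \cdot 9\right) - - \frac{101}{432} = \left(-2 - 10 + 18\right) + \frac{101}{432} = 6 + \frac{101}{432} = \frac{2693}{432}$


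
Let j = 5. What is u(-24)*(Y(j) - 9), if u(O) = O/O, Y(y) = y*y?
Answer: 16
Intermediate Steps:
Y(y) = y²
u(O) = 1
u(-24)*(Y(j) - 9) = 1*(5² - 9) = 1*(25 - 9) = 1*16 = 16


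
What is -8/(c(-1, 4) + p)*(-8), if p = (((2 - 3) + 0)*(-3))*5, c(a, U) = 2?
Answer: 64/17 ≈ 3.7647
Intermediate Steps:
p = 15 (p = ((-1 + 0)*(-3))*5 = -1*(-3)*5 = 3*5 = 15)
-8/(c(-1, 4) + p)*(-8) = -8/(2 + 15)*(-8) = -8/17*(-8) = 64/17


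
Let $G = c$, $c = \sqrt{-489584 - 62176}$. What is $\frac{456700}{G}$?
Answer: $- \frac{22835 i \sqrt{285}}{627} \approx - 614.83 i$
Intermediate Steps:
$c = 44 i \sqrt{285}$ ($c = \sqrt{-489584 + \left(-106364 + 44188\right)} = \sqrt{-489584 - 62176} = \sqrt{-551760} = 44 i \sqrt{285} \approx 742.81 i$)
$G = 44 i \sqrt{285} \approx 742.81 i$
$\frac{456700}{G} = \frac{456700}{44 i \sqrt{285}} = 456700 \left(- \frac{i \sqrt{285}}{12540}\right) = - \frac{22835 i \sqrt{285}}{627}$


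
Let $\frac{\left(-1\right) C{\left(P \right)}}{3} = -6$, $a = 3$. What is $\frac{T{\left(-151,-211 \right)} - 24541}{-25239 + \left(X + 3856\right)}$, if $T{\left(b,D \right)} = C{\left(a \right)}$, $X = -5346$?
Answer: $\frac{24523}{26729} \approx 0.91747$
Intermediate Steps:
$C{\left(P \right)} = 18$ ($C{\left(P \right)} = \left(-3\right) \left(-6\right) = 18$)
$T{\left(b,D \right)} = 18$
$\frac{T{\left(-151,-211 \right)} - 24541}{-25239 + \left(X + 3856\right)} = \frac{18 - 24541}{-25239 + \left(-5346 + 3856\right)} = - \frac{24523}{-25239 - 1490} = - \frac{24523}{-26729} = \left(-24523\right) \left(- \frac{1}{26729}\right) = \frac{24523}{26729}$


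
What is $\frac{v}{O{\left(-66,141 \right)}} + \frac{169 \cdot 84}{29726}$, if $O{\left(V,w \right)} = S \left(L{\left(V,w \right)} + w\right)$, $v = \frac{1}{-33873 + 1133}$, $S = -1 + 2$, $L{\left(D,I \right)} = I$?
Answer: $\frac{65533547777}{137225322840} \approx 0.47756$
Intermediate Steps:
$S = 1$
$v = - \frac{1}{32740}$ ($v = \frac{1}{-32740} = - \frac{1}{32740} \approx -3.0544 \cdot 10^{-5}$)
$O{\left(V,w \right)} = 2 w$ ($O{\left(V,w \right)} = 1 \left(w + w\right) = 1 \cdot 2 w = 2 w$)
$\frac{v}{O{\left(-66,141 \right)}} + \frac{169 \cdot 84}{29726} = - \frac{1}{32740 \cdot 2 \cdot 141} + \frac{169 \cdot 84}{29726} = - \frac{1}{32740 \cdot 282} + 14196 \cdot \frac{1}{29726} = \left(- \frac{1}{32740}\right) \frac{1}{282} + \frac{7098}{14863} = - \frac{1}{9232680} + \frac{7098}{14863} = \frac{65533547777}{137225322840}$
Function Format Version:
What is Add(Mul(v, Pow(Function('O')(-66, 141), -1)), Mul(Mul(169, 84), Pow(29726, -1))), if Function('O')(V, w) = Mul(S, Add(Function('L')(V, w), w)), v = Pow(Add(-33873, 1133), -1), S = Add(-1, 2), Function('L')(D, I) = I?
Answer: Rational(65533547777, 137225322840) ≈ 0.47756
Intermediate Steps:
S = 1
v = Rational(-1, 32740) (v = Pow(-32740, -1) = Rational(-1, 32740) ≈ -3.0544e-5)
Function('O')(V, w) = Mul(2, w) (Function('O')(V, w) = Mul(1, Add(w, w)) = Mul(1, Mul(2, w)) = Mul(2, w))
Add(Mul(v, Pow(Function('O')(-66, 141), -1)), Mul(Mul(169, 84), Pow(29726, -1))) = Add(Mul(Rational(-1, 32740), Pow(Mul(2, 141), -1)), Mul(Mul(169, 84), Pow(29726, -1))) = Add(Mul(Rational(-1, 32740), Pow(282, -1)), Mul(14196, Rational(1, 29726))) = Add(Mul(Rational(-1, 32740), Rational(1, 282)), Rational(7098, 14863)) = Add(Rational(-1, 9232680), Rational(7098, 14863)) = Rational(65533547777, 137225322840)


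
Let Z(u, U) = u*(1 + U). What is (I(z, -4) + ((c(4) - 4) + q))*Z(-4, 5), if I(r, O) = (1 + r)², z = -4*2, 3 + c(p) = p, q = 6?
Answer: -1248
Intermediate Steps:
c(p) = -3 + p
z = -8
(I(z, -4) + ((c(4) - 4) + q))*Z(-4, 5) = ((1 - 8)² + (((-3 + 4) - 4) + 6))*(-4*(1 + 5)) = ((-7)² + ((1 - 4) + 6))*(-4*6) = (49 + (-3 + 6))*(-24) = (49 + 3)*(-24) = 52*(-24) = -1248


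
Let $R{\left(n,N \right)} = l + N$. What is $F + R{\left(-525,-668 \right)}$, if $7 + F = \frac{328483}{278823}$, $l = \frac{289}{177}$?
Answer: $- \frac{3685961843}{5483519} \approx -672.19$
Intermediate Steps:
$l = \frac{289}{177}$ ($l = 289 \cdot \frac{1}{177} = \frac{289}{177} \approx 1.6328$)
$R{\left(n,N \right)} = \frac{289}{177} + N$
$F = - \frac{1623278}{278823}$ ($F = -7 + \frac{328483}{278823} = - \frac{1623278}{278823} \approx -5.8219$)
$F + R{\left(-525,-668 \right)} = - \frac{1623278}{278823} + \left(\frac{289}{177} - 668\right) = - \frac{1623278}{278823} - \frac{117947}{177} = - \frac{3685961843}{5483519}$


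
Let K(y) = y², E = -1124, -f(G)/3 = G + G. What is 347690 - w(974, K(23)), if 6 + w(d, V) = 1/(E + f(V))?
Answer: 1494397409/4298 ≈ 3.4770e+5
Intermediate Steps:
f(G) = -6*G (f(G) = -3*(G + G) = -6*G)
w(d, V) = -6 + 1/(-1124 - 6*V)
347690 - w(974, K(23)) = 347690 - (-6745 - 36*23²)/(2*(562 + 3*23²)) = 347690 - (-6745 - 36*529)/(2*(562 + 3*529)) = 347690 - (-6745 - 19044)/(2*(562 + 1587)) = 347690 - (-25789)/(2*2149) = 347690 - 1*(-25789/4298) = 347690 + 25789/4298 = 1494397409/4298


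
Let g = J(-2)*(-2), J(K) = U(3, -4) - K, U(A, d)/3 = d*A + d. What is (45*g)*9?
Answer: 37260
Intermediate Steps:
U(A, d) = 3*d + 3*A*d (U(A, d) = 3*(d*A + d) = 3*(A*d + d) = 3*(d + A*d) = 3*d + 3*A*d)
J(K) = -48 - K (J(K) = 3*(-4)*(1 + 3) - K = 3*(-4)*4 - K = -48 - K)
g = 92 (g = (-48 - 1*(-2))*(-2) = (-48 + 2)*(-2) = -46*(-2) = 92)
(45*g)*9 = (45*92)*9 = 4140*9 = 37260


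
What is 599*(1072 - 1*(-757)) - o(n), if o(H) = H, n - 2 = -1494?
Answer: 1097063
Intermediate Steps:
n = -1492 (n = 2 - 1494 = -1492)
599*(1072 - 1*(-757)) - o(n) = 599*(1072 - 1*(-757)) - 1*(-1492) = 599*(1072 + 757) + 1492 = 599*1829 + 1492 = 1095571 + 1492 = 1097063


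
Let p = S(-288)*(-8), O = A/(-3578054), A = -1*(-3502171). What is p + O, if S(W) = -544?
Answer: 15568188837/3578054 ≈ 4351.0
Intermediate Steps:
A = 3502171
O = -3502171/3578054 (O = 3502171/(-3578054) = 3502171*(-1/3578054) = -3502171/3578054 ≈ -0.97879)
p = 4352 (p = -544*(-8) = 4352)
p + O = 4352 - 3502171/3578054 = 15568188837/3578054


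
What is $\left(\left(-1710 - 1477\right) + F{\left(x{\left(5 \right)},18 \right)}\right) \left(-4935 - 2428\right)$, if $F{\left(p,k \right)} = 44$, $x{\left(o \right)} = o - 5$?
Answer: $23141909$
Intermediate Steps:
$x{\left(o \right)} = -5 + o$
$\left(\left(-1710 - 1477\right) + F{\left(x{\left(5 \right)},18 \right)}\right) \left(-4935 - 2428\right) = \left(\left(-1710 - 1477\right) + 44\right) \left(-4935 - 2428\right) = \left(-3187 + 44\right) \left(-7363\right) = \left(-3143\right) \left(-7363\right) = 23141909$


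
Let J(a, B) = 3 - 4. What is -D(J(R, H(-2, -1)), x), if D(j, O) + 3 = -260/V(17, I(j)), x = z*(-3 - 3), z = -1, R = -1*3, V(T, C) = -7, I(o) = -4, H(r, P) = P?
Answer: -239/7 ≈ -34.143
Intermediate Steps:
R = -3
J(a, B) = -1
x = 6 (x = -(-3 - 3) = -1*(-6) = 6)
D(j, O) = 239/7 (D(j, O) = -3 - 260/(-7) = -3 - 260*(-1/7) = -3 + 260/7 = 239/7)
-D(J(R, H(-2, -1)), x) = -1*239/7 = -239/7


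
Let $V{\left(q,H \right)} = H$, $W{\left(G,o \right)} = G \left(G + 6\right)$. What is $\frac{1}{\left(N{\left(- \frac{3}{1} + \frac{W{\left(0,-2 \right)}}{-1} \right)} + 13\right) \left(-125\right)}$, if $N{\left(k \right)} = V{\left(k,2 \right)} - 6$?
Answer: $- \frac{1}{1125} \approx -0.00088889$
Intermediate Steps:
$W{\left(G,o \right)} = G \left(6 + G\right)$
$N{\left(k \right)} = -4$ ($N{\left(k \right)} = 2 - 6 = -4$)
$\frac{1}{\left(N{\left(- \frac{3}{1} + \frac{W{\left(0,-2 \right)}}{-1} \right)} + 13\right) \left(-125\right)} = \frac{1}{\left(-4 + 13\right) \left(-125\right)} = \frac{1}{9 \left(-125\right)} = \frac{1}{-1125} = - \frac{1}{1125}$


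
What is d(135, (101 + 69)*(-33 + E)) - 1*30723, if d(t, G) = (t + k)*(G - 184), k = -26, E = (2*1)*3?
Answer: -551089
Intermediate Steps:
E = 6 (E = 2*3 = 6)
d(t, G) = (-184 + G)*(-26 + t) (d(t, G) = (t - 26)*(G - 184) = (-26 + t)*(-184 + G) = (-184 + G)*(-26 + t))
d(135, (101 + 69)*(-33 + E)) - 1*30723 = (4784 - 184*135 - 26*(101 + 69)*(-33 + 6) + ((101 + 69)*(-33 + 6))*135) - 1*30723 = (4784 - 24840 - 4420*(-27) + (170*(-27))*135) - 30723 = (4784 - 24840 - 26*(-4590) - 4590*135) - 30723 = (4784 - 24840 + 119340 - 619650) - 30723 = -520366 - 30723 = -551089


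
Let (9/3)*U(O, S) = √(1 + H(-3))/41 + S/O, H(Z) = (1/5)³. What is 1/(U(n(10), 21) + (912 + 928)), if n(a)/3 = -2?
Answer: 13909854750/25577904575621 - 7380*√70/25577904575621 ≈ 0.00054382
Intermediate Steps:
n(a) = -6 (n(a) = 3*(-2) = -6)
H(Z) = 1/125 (H(Z) = (⅕)³ = 1/125)
U(O, S) = √70/1025 + S/(3*O) (U(O, S) = (√(1 + 1/125)/41 + S/O)/3 = (√(126/125)*(1/41) + S/O)/3 = ((3*√70/25)*(1/41) + S/O)/3 = (3*√70/1025 + S/O)/3 = √70/1025 + S/(3*O))
1/(U(n(10), 21) + (912 + 928)) = 1/((√70/1025 + (⅓)*21/(-6)) + (912 + 928)) = 1/((√70/1025 + (⅓)*21*(-⅙)) + 1840) = 1/((√70/1025 - 7/6) + 1840) = 1/((-7/6 + √70/1025) + 1840) = 1/(11033/6 + √70/1025)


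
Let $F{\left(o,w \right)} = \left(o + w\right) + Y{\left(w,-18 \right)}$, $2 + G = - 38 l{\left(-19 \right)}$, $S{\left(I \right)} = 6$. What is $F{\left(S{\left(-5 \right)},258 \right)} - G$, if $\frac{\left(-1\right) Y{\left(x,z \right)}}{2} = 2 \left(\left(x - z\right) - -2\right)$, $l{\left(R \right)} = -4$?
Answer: $-998$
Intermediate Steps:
$Y{\left(x,z \right)} = -8 - 4 x + 4 z$ ($Y{\left(x,z \right)} = - 2 \cdot 2 \left(\left(x - z\right) - -2\right) = - 2 \cdot 2 \left(\left(x - z\right) + 2\right) = - 2 \cdot 2 \left(2 + x - z\right) = - 2 \left(4 - 2 z + 2 x\right) = -8 - 4 x + 4 z$)
$G = 150$ ($G = -2 - -152 = -2 + 152 = 150$)
$F{\left(o,w \right)} = -80 + o - 3 w$ ($F{\left(o,w \right)} = \left(o + w\right) - \left(80 + 4 w\right) = -80 + o - 3 w$)
$F{\left(S{\left(-5 \right)},258 \right)} - G = \left(-80 + 6 - 774\right) - 150 = -848 - 150 = -998$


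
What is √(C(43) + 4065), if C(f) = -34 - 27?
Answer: 2*√1001 ≈ 63.277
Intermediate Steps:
C(f) = -61
√(C(43) + 4065) = √(-61 + 4065) = √4004 = 2*√1001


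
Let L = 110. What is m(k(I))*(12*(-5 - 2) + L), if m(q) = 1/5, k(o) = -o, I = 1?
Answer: 26/5 ≈ 5.2000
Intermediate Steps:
m(q) = ⅕
m(k(I))*(12*(-5 - 2) + L) = (12*(-5 - 2) + 110)/5 = (12*(-7) + 110)/5 = (-84 + 110)/5 = (⅕)*26 = 26/5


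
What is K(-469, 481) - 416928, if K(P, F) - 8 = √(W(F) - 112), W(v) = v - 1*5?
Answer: -416920 + 2*√91 ≈ -4.1690e+5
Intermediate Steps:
W(v) = -5 + v (W(v) = v - 5 = -5 + v)
K(P, F) = 8 + √(-117 + F) (K(P, F) = 8 + √((-5 + F) - 112) = 8 + √(-117 + F))
K(-469, 481) - 416928 = (8 + √(-117 + 481)) - 416928 = (8 + √364) - 416928 = (8 + 2*√91) - 416928 = -416920 + 2*√91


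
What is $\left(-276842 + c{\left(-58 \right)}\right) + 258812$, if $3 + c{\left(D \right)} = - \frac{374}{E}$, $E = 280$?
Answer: $- \frac{2524807}{140} \approx -18034.0$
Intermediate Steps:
$c{\left(D \right)} = - \frac{607}{140}$ ($c{\left(D \right)} = -3 - \frac{374}{280} = -3 - \frac{187}{140} = - \frac{607}{140}$)
$\left(-276842 + c{\left(-58 \right)}\right) + 258812 = \left(-276842 - \frac{607}{140}\right) + 258812 = - \frac{38758487}{140} + 258812 = - \frac{2524807}{140}$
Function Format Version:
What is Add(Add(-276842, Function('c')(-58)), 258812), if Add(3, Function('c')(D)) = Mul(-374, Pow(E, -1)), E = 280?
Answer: Rational(-2524807, 140) ≈ -18034.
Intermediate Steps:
Function('c')(D) = Rational(-607, 140) (Function('c')(D) = Add(-3, Mul(-374, Pow(280, -1))) = Add(-3, Mul(-374, Rational(1, 280))) = Add(-3, Rational(-187, 140)) = Rational(-607, 140))
Add(Add(-276842, Function('c')(-58)), 258812) = Add(Add(-276842, Rational(-607, 140)), 258812) = Add(Rational(-38758487, 140), 258812) = Rational(-2524807, 140)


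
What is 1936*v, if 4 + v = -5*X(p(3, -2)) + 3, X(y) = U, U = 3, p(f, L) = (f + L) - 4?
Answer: -30976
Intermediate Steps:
p(f, L) = -4 + L + f (p(f, L) = (L + f) - 4 = -4 + L + f)
X(y) = 3
v = -16 (v = -4 + (-5*3 + 3) = -4 + (-15 + 3) = -4 - 12 = -16)
1936*v = 1936*(-16) = -30976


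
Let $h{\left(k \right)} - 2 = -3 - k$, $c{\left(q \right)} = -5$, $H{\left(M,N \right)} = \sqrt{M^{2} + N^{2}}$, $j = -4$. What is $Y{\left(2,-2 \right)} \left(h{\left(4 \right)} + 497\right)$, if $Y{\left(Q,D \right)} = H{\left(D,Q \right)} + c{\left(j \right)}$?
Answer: $-2460 + 984 \sqrt{2} \approx -1068.4$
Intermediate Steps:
$h{\left(k \right)} = -1 - k$ ($h{\left(k \right)} = 2 - \left(3 + k\right) = -1 - k$)
$Y{\left(Q,D \right)} = -5 + \sqrt{D^{2} + Q^{2}}$ ($Y{\left(Q,D \right)} = \sqrt{D^{2} + Q^{2}} - 5 = -5 + \sqrt{D^{2} + Q^{2}}$)
$Y{\left(2,-2 \right)} \left(h{\left(4 \right)} + 497\right) = \left(-5 + \sqrt{\left(-2\right)^{2} + 2^{2}}\right) \left(\left(-1 - 4\right) + 497\right) = \left(-5 + \sqrt{4 + 4}\right) \left(\left(-1 - 4\right) + 497\right) = \left(-5 + \sqrt{8}\right) \left(-5 + 497\right) = \left(-5 + 2 \sqrt{2}\right) 492 = -2460 + 984 \sqrt{2}$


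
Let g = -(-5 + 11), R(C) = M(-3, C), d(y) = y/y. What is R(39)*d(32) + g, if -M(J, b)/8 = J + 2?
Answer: 2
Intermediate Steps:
d(y) = 1
M(J, b) = -16 - 8*J (M(J, b) = -8*(J + 2) = -8*(2 + J) = -16 - 8*J)
R(C) = 8 (R(C) = -16 - 8*(-3) = -16 + 24 = 8)
g = -6 (g = -1*6 = -6)
R(39)*d(32) + g = 8*1 - 6 = 8 - 6 = 2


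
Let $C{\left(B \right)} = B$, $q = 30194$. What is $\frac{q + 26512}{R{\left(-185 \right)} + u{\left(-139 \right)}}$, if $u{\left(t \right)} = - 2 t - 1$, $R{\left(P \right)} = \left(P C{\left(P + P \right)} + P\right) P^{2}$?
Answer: $\frac{28353}{1168184951} \approx 2.4271 \cdot 10^{-5}$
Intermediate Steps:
$R{\left(P \right)} = P^{2} \left(P + 2 P^{2}\right)$ ($R{\left(P \right)} = \left(P \left(P + P\right) + P\right) P^{2} = \left(P 2 P + P\right) P^{2} = \left(2 P^{2} + P\right) P^{2} = \left(P + 2 P^{2}\right) P^{2} = P^{2} \left(P + 2 P^{2}\right)$)
$u{\left(t \right)} = -1 - 2 t$
$\frac{q + 26512}{R{\left(-185 \right)} + u{\left(-139 \right)}} = \frac{30194 + 26512}{\left(-185\right)^{3} \left(1 + 2 \left(-185\right)\right) - -277} = \frac{56706}{- 6331625 \left(1 - 370\right) + \left(-1 + 278\right)} = \frac{56706}{\left(-6331625\right) \left(-369\right) + 277} = \frac{56706}{2336369625 + 277} = \frac{56706}{2336369902} = 56706 \cdot \frac{1}{2336369902} = \frac{28353}{1168184951}$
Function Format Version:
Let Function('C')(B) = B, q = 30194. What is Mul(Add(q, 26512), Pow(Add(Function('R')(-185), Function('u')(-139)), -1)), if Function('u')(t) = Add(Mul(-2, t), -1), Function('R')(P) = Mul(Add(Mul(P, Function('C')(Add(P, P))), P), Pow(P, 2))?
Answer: Rational(28353, 1168184951) ≈ 2.4271e-5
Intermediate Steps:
Function('R')(P) = Mul(Pow(P, 2), Add(P, Mul(2, Pow(P, 2)))) (Function('R')(P) = Mul(Add(Mul(P, Add(P, P)), P), Pow(P, 2)) = Mul(Add(Mul(P, Mul(2, P)), P), Pow(P, 2)) = Mul(Add(Mul(2, Pow(P, 2)), P), Pow(P, 2)) = Mul(Add(P, Mul(2, Pow(P, 2))), Pow(P, 2)) = Mul(Pow(P, 2), Add(P, Mul(2, Pow(P, 2)))))
Function('u')(t) = Add(-1, Mul(-2, t))
Mul(Add(q, 26512), Pow(Add(Function('R')(-185), Function('u')(-139)), -1)) = Mul(Add(30194, 26512), Pow(Add(Mul(Pow(-185, 3), Add(1, Mul(2, -185))), Add(-1, Mul(-2, -139))), -1)) = Mul(56706, Pow(Add(Mul(-6331625, Add(1, -370)), Add(-1, 278)), -1)) = Mul(56706, Pow(Add(Mul(-6331625, -369), 277), -1)) = Mul(56706, Pow(Add(2336369625, 277), -1)) = Mul(56706, Pow(2336369902, -1)) = Mul(56706, Rational(1, 2336369902)) = Rational(28353, 1168184951)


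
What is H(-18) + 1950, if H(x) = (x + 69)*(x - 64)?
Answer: -2232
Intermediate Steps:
H(x) = (-64 + x)*(69 + x) (H(x) = (69 + x)*(-64 + x) = (-64 + x)*(69 + x))
H(-18) + 1950 = (-4416 + (-18)**2 + 5*(-18)) + 1950 = (-4416 + 324 - 90) + 1950 = -4182 + 1950 = -2232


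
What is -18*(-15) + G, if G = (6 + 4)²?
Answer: 370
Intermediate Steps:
G = 100 (G = 10² = 100)
-18*(-15) + G = -18*(-15) + 100 = 270 + 100 = 370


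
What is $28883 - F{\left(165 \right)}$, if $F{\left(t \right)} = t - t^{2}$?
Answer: $55943$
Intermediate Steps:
$28883 - F{\left(165 \right)} = 28883 - 165 \left(1 - 165\right) = 28883 - 165 \left(-164\right) = 28883 - -27060 = 28883 + 27060 = 55943$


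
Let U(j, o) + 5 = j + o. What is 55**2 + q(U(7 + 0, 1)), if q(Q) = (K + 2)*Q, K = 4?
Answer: 3043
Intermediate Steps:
U(j, o) = -5 + j + o (U(j, o) = -5 + (j + o) = -5 + j + o)
q(Q) = 6*Q (q(Q) = (4 + 2)*Q = 6*Q)
55**2 + q(U(7 + 0, 1)) = 55**2 + 6*(-5 + (7 + 0) + 1) = 3025 + 6*(-5 + 7 + 1) = 3025 + 6*3 = 3025 + 18 = 3043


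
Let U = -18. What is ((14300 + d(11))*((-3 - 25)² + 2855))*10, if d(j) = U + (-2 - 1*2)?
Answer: 519576420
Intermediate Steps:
d(j) = -22 (d(j) = -18 + (-2 - 1*2) = -18 + (-2 - 2) = -18 - 4 = -22)
((14300 + d(11))*((-3 - 25)² + 2855))*10 = ((14300 - 22)*((-3 - 25)² + 2855))*10 = (14278*((-28)² + 2855))*10 = (14278*(784 + 2855))*10 = (14278*3639)*10 = 51957642*10 = 519576420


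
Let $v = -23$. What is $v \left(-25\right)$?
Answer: $575$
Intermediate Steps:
$v \left(-25\right) = \left(-23\right) \left(-25\right) = 575$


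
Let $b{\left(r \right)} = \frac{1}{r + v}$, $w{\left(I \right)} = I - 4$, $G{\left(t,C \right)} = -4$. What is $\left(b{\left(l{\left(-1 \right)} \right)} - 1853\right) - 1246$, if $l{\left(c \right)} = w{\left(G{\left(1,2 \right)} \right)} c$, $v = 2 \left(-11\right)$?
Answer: $- \frac{43387}{14} \approx -3099.1$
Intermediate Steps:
$v = -22$
$w{\left(I \right)} = -4 + I$ ($w{\left(I \right)} = I - 4 = -4 + I$)
$l{\left(c \right)} = - 8 c$ ($l{\left(c \right)} = \left(-4 - 4\right) c = - 8 c$)
$b{\left(r \right)} = \frac{1}{-22 + r}$ ($b{\left(r \right)} = \frac{1}{r - 22} = \frac{1}{-22 + r}$)
$\left(b{\left(l{\left(-1 \right)} \right)} - 1853\right) - 1246 = \left(\frac{1}{-22 - -8} - 1853\right) - 1246 = \left(\frac{1}{-22 + 8} - 1853\right) - 1246 = \left(\frac{1}{-14} - 1853\right) - 1246 = \left(- \frac{1}{14} - 1853\right) - 1246 = - \frac{25943}{14} - 1246 = - \frac{43387}{14}$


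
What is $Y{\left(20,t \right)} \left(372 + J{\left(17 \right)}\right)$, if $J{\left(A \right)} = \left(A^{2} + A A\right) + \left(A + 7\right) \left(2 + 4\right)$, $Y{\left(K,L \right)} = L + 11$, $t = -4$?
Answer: $7658$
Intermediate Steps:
$Y{\left(K,L \right)} = 11 + L$
$J{\left(A \right)} = 42 + 2 A^{2} + 6 A$ ($J{\left(A \right)} = \left(A^{2} + A^{2}\right) + \left(7 + A\right) 6 = 2 A^{2} + \left(42 + 6 A\right) = 42 + 2 A^{2} + 6 A$)
$Y{\left(20,t \right)} \left(372 + J{\left(17 \right)}\right) = \left(11 - 4\right) \left(372 + \left(42 + 2 \cdot 17^{2} + 6 \cdot 17\right)\right) = 7 \left(372 + \left(42 + 2 \cdot 289 + 102\right)\right) = 7 \left(372 + \left(42 + 578 + 102\right)\right) = 7 \left(372 + 722\right) = 7 \cdot 1094 = 7658$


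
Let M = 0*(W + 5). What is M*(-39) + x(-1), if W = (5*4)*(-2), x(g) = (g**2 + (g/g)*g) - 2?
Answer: -2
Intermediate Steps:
x(g) = -2 + g + g**2 (x(g) = (g**2 + 1*g) - 2 = (g**2 + g) - 2 = (g + g**2) - 2 = -2 + g + g**2)
W = -40 (W = 20*(-2) = -40)
M = 0 (M = 0*(-40 + 5) = 0*(-35) = 0)
M*(-39) + x(-1) = 0*(-39) + (-2 - 1 + (-1)**2) = 0 + (-2 - 1 + 1) = 0 - 2 = -2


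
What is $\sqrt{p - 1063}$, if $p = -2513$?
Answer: $2 i \sqrt{894} \approx 59.8 i$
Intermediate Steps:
$\sqrt{p - 1063} = \sqrt{-2513 - 1063} = \sqrt{-3576} = 2 i \sqrt{894}$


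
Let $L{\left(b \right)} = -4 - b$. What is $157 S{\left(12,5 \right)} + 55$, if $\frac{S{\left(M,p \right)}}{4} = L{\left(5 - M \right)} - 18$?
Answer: $-9365$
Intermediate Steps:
$S{\left(M,p \right)} = -108 + 4 M$ ($S{\left(M,p \right)} = 4 \left(\left(-4 - \left(5 - M\right)\right) - 18\right) = 4 \left(\left(-4 + \left(-5 + M\right)\right) - 18\right) = 4 \left(\left(-9 + M\right) - 18\right) = 4 \left(-27 + M\right) = -108 + 4 M$)
$157 S{\left(12,5 \right)} + 55 = 157 \left(-108 + 4 \cdot 12\right) + 55 = 157 \left(-108 + 48\right) + 55 = 157 \left(-60\right) + 55 = -9420 + 55 = -9365$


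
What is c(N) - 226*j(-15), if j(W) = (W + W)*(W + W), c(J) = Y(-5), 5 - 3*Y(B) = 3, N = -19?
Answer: -610198/3 ≈ -2.0340e+5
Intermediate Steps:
Y(B) = ⅔ (Y(B) = 5/3 - ⅓*3 = 5/3 - 1 = ⅔)
c(J) = ⅔
j(W) = 4*W² (j(W) = (2*W)*(2*W) = 4*W²)
c(N) - 226*j(-15) = ⅔ - 904*(-15)² = ⅔ - 904*225 = ⅔ - 226*900 = ⅔ - 203400 = -610198/3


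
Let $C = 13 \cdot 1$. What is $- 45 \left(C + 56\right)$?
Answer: $-3105$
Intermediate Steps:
$C = 13$
$- 45 \left(C + 56\right) = - 45 \left(13 + 56\right) = \left(-45\right) 69 = -3105$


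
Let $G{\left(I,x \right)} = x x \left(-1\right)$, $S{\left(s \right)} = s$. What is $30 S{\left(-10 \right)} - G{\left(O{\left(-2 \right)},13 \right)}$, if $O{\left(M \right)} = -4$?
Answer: $-131$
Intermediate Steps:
$G{\left(I,x \right)} = - x^{2}$ ($G{\left(I,x \right)} = x^{2} \left(-1\right) = - x^{2}$)
$30 S{\left(-10 \right)} - G{\left(O{\left(-2 \right)},13 \right)} = 30 \left(-10\right) - - 13^{2} = -300 - \left(-1\right) 169 = -300 - -169 = -300 + 169 = -131$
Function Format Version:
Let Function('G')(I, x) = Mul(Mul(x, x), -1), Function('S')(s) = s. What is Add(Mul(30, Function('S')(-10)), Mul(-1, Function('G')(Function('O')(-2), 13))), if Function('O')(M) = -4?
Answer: -131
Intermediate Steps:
Function('G')(I, x) = Mul(-1, Pow(x, 2)) (Function('G')(I, x) = Mul(Pow(x, 2), -1) = Mul(-1, Pow(x, 2)))
Add(Mul(30, Function('S')(-10)), Mul(-1, Function('G')(Function('O')(-2), 13))) = Add(Mul(30, -10), Mul(-1, Mul(-1, Pow(13, 2)))) = Add(-300, Mul(-1, Mul(-1, 169))) = Add(-300, Mul(-1, -169)) = Add(-300, 169) = -131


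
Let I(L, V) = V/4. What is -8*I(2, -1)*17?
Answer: 34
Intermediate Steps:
I(L, V) = V/4 (I(L, V) = V*(¼) = V/4)
-8*I(2, -1)*17 = -2*(-1)*17 = -8*(-¼)*17 = 2*17 = 34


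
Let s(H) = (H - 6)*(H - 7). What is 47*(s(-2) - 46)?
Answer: 1222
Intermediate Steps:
s(H) = (-7 + H)*(-6 + H) (s(H) = (-6 + H)*(-7 + H) = (-7 + H)*(-6 + H))
47*(s(-2) - 46) = 47*((42 + (-2)² - 13*(-2)) - 46) = 47*((42 + 4 + 26) - 46) = 47*(72 - 46) = 47*26 = 1222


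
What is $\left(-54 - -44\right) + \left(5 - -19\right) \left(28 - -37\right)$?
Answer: $1550$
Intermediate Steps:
$\left(-54 - -44\right) + \left(5 - -19\right) \left(28 - -37\right) = \left(-54 + 44\right) + \left(5 + 19\right) \left(28 + 37\right) = -10 + 24 \cdot 65 = -10 + 1560 = 1550$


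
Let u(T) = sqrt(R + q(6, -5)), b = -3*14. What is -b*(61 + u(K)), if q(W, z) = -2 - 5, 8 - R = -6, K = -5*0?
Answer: 2562 + 42*sqrt(7) ≈ 2673.1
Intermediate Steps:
K = 0
R = 14 (R = 8 - 1*(-6) = 8 + 6 = 14)
q(W, z) = -7
b = -42
u(T) = sqrt(7) (u(T) = sqrt(14 - 7) = sqrt(7))
-b*(61 + u(K)) = -(-42)*(61 + sqrt(7)) = -(-2562 - 42*sqrt(7)) = 2562 + 42*sqrt(7)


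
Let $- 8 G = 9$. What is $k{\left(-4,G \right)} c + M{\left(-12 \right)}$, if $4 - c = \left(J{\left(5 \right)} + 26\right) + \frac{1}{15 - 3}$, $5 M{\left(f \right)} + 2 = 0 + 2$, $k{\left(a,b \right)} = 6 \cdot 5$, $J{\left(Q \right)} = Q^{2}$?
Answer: $- \frac{2825}{2} \approx -1412.5$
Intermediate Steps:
$G = - \frac{9}{8}$ ($G = \left(- \frac{1}{8}\right) 9 = - \frac{9}{8} \approx -1.125$)
$k{\left(a,b \right)} = 30$
$M{\left(f \right)} = 0$ ($M{\left(f \right)} = - \frac{2}{5} + \frac{0 + 2}{5} = - \frac{2}{5} + \frac{1}{5} \cdot 2 = - \frac{2}{5} + \frac{2}{5} = 0$)
$c = - \frac{565}{12}$ ($c = 4 - \left(\left(5^{2} + 26\right) + \frac{1}{15 - 3}\right) = 4 - \left(\left(25 + 26\right) + \frac{1}{12}\right) = 4 - \left(51 + \frac{1}{12}\right) = 4 - \frac{613}{12} = - \frac{565}{12} \approx -47.083$)
$k{\left(-4,G \right)} c + M{\left(-12 \right)} = 30 \left(- \frac{565}{12}\right) + 0 = - \frac{2825}{2} + 0 = - \frac{2825}{2}$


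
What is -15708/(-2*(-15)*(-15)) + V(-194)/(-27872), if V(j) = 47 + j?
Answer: 72979921/2090400 ≈ 34.912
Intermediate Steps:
-15708/(-2*(-15)*(-15)) + V(-194)/(-27872) = -15708/(-2*(-15)*(-15)) + (47 - 194)/(-27872) = -15708/(30*(-15)) - 147*(-1/27872) = -15708/(-450) + 147/27872 = -15708*(-1/450) + 147/27872 = 2618/75 + 147/27872 = 72979921/2090400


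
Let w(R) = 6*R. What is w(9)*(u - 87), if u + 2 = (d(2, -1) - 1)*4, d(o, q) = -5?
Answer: -6102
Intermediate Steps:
u = -26 (u = -2 + (-5 - 1)*4 = -2 - 6*4 = -2 - 24 = -26)
w(9)*(u - 87) = (6*9)*(-26 - 87) = 54*(-113) = -6102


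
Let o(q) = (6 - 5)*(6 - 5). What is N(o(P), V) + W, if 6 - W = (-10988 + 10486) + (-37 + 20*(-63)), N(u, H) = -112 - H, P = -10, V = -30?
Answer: 1723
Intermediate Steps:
o(q) = 1 (o(q) = 1*1 = 1)
W = 1805 (W = 6 - ((-10988 + 10486) + (-37 + 20*(-63))) = 6 - (-502 + (-37 - 1260)) = 6 - (-502 - 1297) = 6 - 1*(-1799) = 6 + 1799 = 1805)
N(o(P), V) + W = (-112 - 1*(-30)) + 1805 = (-112 + 30) + 1805 = -82 + 1805 = 1723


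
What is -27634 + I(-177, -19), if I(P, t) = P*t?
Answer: -24271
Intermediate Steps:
-27634 + I(-177, -19) = -27634 - 177*(-19) = -27634 + 3363 = -24271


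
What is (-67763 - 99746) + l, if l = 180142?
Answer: 12633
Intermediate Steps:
(-67763 - 99746) + l = (-67763 - 99746) + 180142 = -167509 + 180142 = 12633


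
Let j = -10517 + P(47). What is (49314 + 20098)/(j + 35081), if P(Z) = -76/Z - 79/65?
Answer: 212053660/75034367 ≈ 2.8261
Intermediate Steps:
P(Z) = -79/65 - 76/Z (P(Z) = -76/Z - 79*1/65 = -76/Z - 79/65 = -79/65 - 76/Z)
j = -32138088/3055 (j = -10517 + (-79/65 - 76/47) = -10517 - 8653/3055 = -32138088/3055 ≈ -10520.)
(49314 + 20098)/(j + 35081) = (49314 + 20098)/(-32138088/3055 + 35081) = 69412/(75034367/3055) = 69412*(3055/75034367) = 212053660/75034367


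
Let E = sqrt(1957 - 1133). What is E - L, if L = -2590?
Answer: 2590 + 2*sqrt(206) ≈ 2618.7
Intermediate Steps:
E = 2*sqrt(206) (E = sqrt(824) = 2*sqrt(206) ≈ 28.705)
E - L = 2*sqrt(206) - 1*(-2590) = 2*sqrt(206) + 2590 = 2590 + 2*sqrt(206)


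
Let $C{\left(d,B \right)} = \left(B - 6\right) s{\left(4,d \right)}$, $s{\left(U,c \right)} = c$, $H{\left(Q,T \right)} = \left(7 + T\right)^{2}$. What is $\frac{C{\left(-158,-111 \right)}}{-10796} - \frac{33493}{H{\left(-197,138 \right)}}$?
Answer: $- \frac{375129289}{113492950} \approx -3.3053$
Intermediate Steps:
$C{\left(d,B \right)} = d \left(-6 + B\right)$ ($C{\left(d,B \right)} = \left(B - 6\right) d = \left(-6 + B\right) d = d \left(-6 + B\right)$)
$\frac{C{\left(-158,-111 \right)}}{-10796} - \frac{33493}{H{\left(-197,138 \right)}} = \frac{\left(-158\right) \left(-6 - 111\right)}{-10796} - \frac{33493}{\left(7 + 138\right)^{2}} = \left(-158\right) \left(-117\right) \left(- \frac{1}{10796}\right) - \frac{33493}{145^{2}} = 18486 \left(- \frac{1}{10796}\right) - \frac{33493}{21025} = - \frac{9243}{5398} - \frac{33493}{21025} = - \frac{375129289}{113492950}$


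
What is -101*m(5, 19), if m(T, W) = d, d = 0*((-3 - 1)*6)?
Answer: 0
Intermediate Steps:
d = 0 (d = 0*(-4*6) = 0*(-24) = 0)
m(T, W) = 0
-101*m(5, 19) = -101*0 = 0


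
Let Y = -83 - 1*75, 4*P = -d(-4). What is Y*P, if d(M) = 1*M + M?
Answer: -316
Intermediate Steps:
d(M) = 2*M (d(M) = M + M = 2*M)
P = 2 (P = (-2*(-4))/4 = (-1*(-8))/4 = (1/4)*8 = 2)
Y = -158 (Y = -83 - 75 = -158)
Y*P = -158*2 = -316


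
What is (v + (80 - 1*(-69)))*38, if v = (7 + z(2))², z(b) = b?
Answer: 8740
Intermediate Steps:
v = 81 (v = (7 + 2)² = 9² = 81)
(v + (80 - 1*(-69)))*38 = (81 + (80 - 1*(-69)))*38 = (81 + (80 + 69))*38 = (81 + 149)*38 = 230*38 = 8740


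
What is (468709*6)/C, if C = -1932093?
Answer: -937418/644031 ≈ -1.4555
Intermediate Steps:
(468709*6)/C = (468709*6)/(-1932093) = 2812254*(-1/1932093) = -937418/644031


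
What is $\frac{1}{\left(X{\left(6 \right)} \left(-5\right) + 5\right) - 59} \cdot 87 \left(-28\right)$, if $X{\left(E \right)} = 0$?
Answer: $\frac{406}{9} \approx 45.111$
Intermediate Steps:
$\frac{1}{\left(X{\left(6 \right)} \left(-5\right) + 5\right) - 59} \cdot 87 \left(-28\right) = \frac{1}{\left(0 \left(-5\right) + 5\right) - 59} \cdot 87 \left(-28\right) = \frac{1}{\left(0 + 5\right) - 59} \cdot 87 \left(-28\right) = \frac{1}{5 - 59} \cdot 87 \left(-28\right) = \frac{1}{-54} \cdot 87 \left(-28\right) = \left(- \frac{1}{54}\right) 87 \left(-28\right) = \left(- \frac{29}{18}\right) \left(-28\right) = \frac{406}{9}$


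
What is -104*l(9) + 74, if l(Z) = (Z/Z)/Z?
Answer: 562/9 ≈ 62.444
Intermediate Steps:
l(Z) = 1/Z
-104*l(9) + 74 = -104/9 + 74 = 562/9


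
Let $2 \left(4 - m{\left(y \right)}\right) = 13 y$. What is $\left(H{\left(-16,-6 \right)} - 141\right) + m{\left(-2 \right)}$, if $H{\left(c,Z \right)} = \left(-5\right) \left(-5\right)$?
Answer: $-99$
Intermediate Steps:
$H{\left(c,Z \right)} = 25$
$m{\left(y \right)} = 4 - \frac{13 y}{2}$
$\left(H{\left(-16,-6 \right)} - 141\right) + m{\left(-2 \right)} = \left(25 - 141\right) + \left(4 - -13\right) = -116 + \left(4 + 13\right) = -116 + 17 = -99$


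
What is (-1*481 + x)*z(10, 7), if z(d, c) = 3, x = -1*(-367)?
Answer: -342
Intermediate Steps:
x = 367
(-1*481 + x)*z(10, 7) = (-1*481 + 367)*3 = (-481 + 367)*3 = -114*3 = -342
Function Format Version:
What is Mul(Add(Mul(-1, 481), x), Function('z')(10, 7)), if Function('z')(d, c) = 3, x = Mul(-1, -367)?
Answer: -342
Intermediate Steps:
x = 367
Mul(Add(Mul(-1, 481), x), Function('z')(10, 7)) = Mul(Add(Mul(-1, 481), 367), 3) = Mul(Add(-481, 367), 3) = Mul(-114, 3) = -342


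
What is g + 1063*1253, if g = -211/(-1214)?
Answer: 1616974157/1214 ≈ 1.3319e+6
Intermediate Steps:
g = 211/1214 (g = -211*(-1/1214) = 211/1214 ≈ 0.17381)
g + 1063*1253 = 211/1214 + 1063*1253 = 211/1214 + 1331939 = 1616974157/1214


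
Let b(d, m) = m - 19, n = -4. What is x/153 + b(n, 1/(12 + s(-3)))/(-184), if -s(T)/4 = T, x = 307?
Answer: 475109/225216 ≈ 2.1096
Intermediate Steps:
s(T) = -4*T
b(d, m) = -19 + m
x/153 + b(n, 1/(12 + s(-3)))/(-184) = 307/153 + (-19 + 1/(12 - 4*(-3)))/(-184) = 307*(1/153) + (-19 + 1/(12 + 12))*(-1/184) = 307/153 + (-19 + 1/24)*(-1/184) = 307/153 - 455/24*(-1/184) = 307/153 + 455/4416 = 475109/225216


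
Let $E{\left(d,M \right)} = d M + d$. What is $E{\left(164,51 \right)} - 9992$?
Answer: $-1464$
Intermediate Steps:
$E{\left(d,M \right)} = d + M d$ ($E{\left(d,M \right)} = M d + d = d + M d$)
$E{\left(164,51 \right)} - 9992 = 164 \left(1 + 51\right) - 9992 = 164 \cdot 52 - 9992 = 8528 - 9992 = -1464$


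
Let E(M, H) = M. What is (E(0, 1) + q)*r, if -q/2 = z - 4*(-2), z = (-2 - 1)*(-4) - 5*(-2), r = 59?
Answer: -3540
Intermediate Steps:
z = 22 (z = -3*(-4) + 10 = 12 + 10 = 22)
q = -60 (q = -2*(22 - 4*(-2)) = -2*(22 + 8) = -2*30 = -60)
(E(0, 1) + q)*r = (0 - 60)*59 = -60*59 = -3540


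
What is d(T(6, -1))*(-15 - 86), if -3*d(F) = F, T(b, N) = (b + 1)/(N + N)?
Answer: -707/6 ≈ -117.83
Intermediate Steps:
T(b, N) = (1 + b)/(2*N) (T(b, N) = (1 + b)/((2*N)) = (1 + b)*(1/(2*N)) = (1 + b)/(2*N))
d(F) = -F/3
d(T(6, -1))*(-15 - 86) = (-(1 + 6)/(6*(-1)))*(-15 - 86) = -(-1)*7/6*(-101) = -1/3*(-7/2)*(-101) = (7/6)*(-101) = -707/6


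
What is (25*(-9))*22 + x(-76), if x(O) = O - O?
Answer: -4950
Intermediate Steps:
x(O) = 0
(25*(-9))*22 + x(-76) = (25*(-9))*22 + 0 = -225*22 + 0 = -4950 + 0 = -4950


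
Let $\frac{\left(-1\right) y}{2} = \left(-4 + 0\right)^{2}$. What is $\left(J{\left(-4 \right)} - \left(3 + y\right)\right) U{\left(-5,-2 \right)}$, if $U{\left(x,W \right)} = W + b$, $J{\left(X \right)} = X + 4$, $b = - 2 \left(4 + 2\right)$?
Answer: $-406$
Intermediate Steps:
$b = -12$ ($b = \left(-2\right) 6 = -12$)
$J{\left(X \right)} = 4 + X$
$U{\left(x,W \right)} = -12 + W$ ($U{\left(x,W \right)} = W - 12 = -12 + W$)
$y = -32$ ($y = - 2 \left(-4 + 0\right)^{2} = - 2 \left(-4\right)^{2} = \left(-2\right) 16 = -32$)
$\left(J{\left(-4 \right)} - \left(3 + y\right)\right) U{\left(-5,-2 \right)} = \left(\left(4 - 4\right) - -29\right) \left(-12 - 2\right) = \left(0 + \left(32 - 3\right)\right) \left(-14\right) = \left(0 + 29\right) \left(-14\right) = 29 \left(-14\right) = -406$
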